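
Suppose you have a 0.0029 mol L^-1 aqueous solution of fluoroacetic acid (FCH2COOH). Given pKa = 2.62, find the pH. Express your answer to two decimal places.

pH = 2.77

FCH2COOH ⇌ FCH2COO- + H+
Ka = 10^(−2.62) = 2.40 × 10^-3
Ka = [H+]²/(0.0029 − [H+]) = 2.40 × 10^-3
The 5% rule fails; solving [H+]² + Ka·[H+] − Ka·C₀ = 0 exactly:
[H+] = [−0.0024 + √(0.0024² + 2.78e-05)]/2 = 1.70 × 10^-3 M
pH = −log(1.70 × 10^-3) = 2.77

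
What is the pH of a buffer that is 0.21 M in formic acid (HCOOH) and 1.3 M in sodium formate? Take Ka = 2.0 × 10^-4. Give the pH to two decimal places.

pH = 4.49

pKa = −log(2.0 × 10^-4) = 3.699
pH = pKa + log([A⁻]/[HA]) = 3.699 + log(1.3/0.21)
pH = 3.699 + (+0.792) = 4.49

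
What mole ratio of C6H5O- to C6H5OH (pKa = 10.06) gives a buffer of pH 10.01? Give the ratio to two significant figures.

pH = pKa + log(r) ⇒ log(r) = 10.01 − 10.06 = -0.05
r = [C6H5O-]/[C6H5OH] = 10^(-0.05) = 0.891

ratio = 0.89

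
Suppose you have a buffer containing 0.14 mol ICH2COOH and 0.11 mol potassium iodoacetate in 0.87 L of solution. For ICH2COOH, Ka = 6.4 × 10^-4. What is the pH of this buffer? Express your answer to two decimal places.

pKa = −log(6.4 × 10^-4) = 3.194
pH = pKa + log([A⁻]/[HA]) = 3.194 + log(0.11/0.14)
pH = 3.194 + (-0.105) = 3.09

pH = 3.09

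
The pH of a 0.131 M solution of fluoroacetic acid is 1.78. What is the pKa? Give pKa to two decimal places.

pKa = 2.62

[H+] = 10^(-1.78) = 1.66 × 10^-2 M
At equilibrium [HA] = 0.131 − 1.66 × 10^-2 = 1.14 × 10^-1 M
Ka = [H+][A-]/[HA] = (1.66 × 10^-2)² / 1.14 × 10^-1 = 2.42 × 10^-3
pKa = -log(2.42 × 10^-3) = 2.62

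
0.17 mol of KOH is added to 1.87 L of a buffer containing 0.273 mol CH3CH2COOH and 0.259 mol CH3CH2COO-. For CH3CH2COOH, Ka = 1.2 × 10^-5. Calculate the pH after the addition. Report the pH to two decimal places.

After neutralization: n(CH3CH2COOH) = 0.103 mol, n(CH3CH2COO-) = 0.429 mol.
pKa = −log(1.2 × 10^-5) = 4.921
pH = pKa + log([A⁻]/[HA]) = 4.921 + log(0.429/0.103) = 4.921 +0.620

pH = 5.54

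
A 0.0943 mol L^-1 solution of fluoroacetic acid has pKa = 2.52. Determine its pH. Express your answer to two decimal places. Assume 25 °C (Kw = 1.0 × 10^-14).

pH = 1.81

FCH2COOH ⇌ FCH2COO- + H+
Ka = 10^(−2.52) = 3.02 × 10^-3
Ka = x²/(0.0943 − x) = 3.02 × 10^-3
x is not negligible relative to C₀; solve x² + 0.00302·x − 0.000285 = 0.
x = [−0.00302 + √(0.00302² + 0.00114)]/2 = 1.54 × 10^-2 M
pH = −log(1.54 × 10^-2) = 1.81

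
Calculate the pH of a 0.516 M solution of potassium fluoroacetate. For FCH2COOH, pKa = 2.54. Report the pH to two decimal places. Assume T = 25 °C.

pH = 8.13

FCH2COO- is the conjugate base of the weak acid FCH2COOH.
Ka = 10^(−2.54) = 2.88 × 10^-3
Kb = Kw/Ka = 1.0×10^-14 / 2.88 × 10^-3 = 3.47 × 10^-12
From the ICE table, Kb = [OH-]²/(0.516 − [OH-]) = 3.47 × 10^-12.
Neglecting [OH-] in the denominator: [OH-] = √(3.47 × 10^-12 × 0.516) = 1.34 × 10^-6 M
pOH = 5.87, so pH = 14.00 − pOH = 8.13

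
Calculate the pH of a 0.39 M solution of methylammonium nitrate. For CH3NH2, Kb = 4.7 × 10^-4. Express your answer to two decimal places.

pH = 5.54

CH3NH3+ is the conjugate acid of the weak base CH3NH2.
Ka = Kw/Kb = 1.0×10^-14 / 4.7 × 10^-4 = 2.13 × 10^-11
Let x = [H+] at equilibrium. Ka = x²/(0.39 − x).
Neglecting x in the denominator: x = √(2.13 × 10^-11 × 0.39) = 2.88 × 10^-6 M
(x/C₀ = 0.00074% < 5%, so the approximation holds.)
pH = −log[H+] = −log(2.88 × 10^-6) = 5.54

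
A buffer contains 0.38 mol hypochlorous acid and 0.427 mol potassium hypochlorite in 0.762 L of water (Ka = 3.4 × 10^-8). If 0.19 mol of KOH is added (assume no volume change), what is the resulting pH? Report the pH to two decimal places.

OH- converts HOCl to OCl-: HOCl → 0.19 mol, OCl- → 0.617 mol.
pKa = −log(3.4 × 10^-8) = 7.469
pH = pKa + log(n_OCl-/n_HOCl) = 7.469 + log(0.617/0.19) = 7.469 + (+0.512)

pH = 7.98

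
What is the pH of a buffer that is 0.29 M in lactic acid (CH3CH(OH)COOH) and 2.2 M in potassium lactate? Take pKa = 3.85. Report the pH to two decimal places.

Using pH = pKa + log([base]/[acid]) with [base]/[acid] = 2.2/0.29:
pH = 3.85 + (+0.880) = 4.73

pH = 4.73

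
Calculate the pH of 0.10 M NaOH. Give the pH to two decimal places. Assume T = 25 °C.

NaOH is a strong base; [OH-] = 0.1 M.
pOH = -log(0.1) = 1.00
pH = 14.00 - 1.00 = 13.00

pH = 13.00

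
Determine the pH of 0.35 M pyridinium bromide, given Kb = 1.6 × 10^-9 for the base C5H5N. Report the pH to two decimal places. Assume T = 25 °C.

pH = 2.83

C5H5NH+ is the conjugate acid of the weak base C5H5N.
Ka = Kw/Kb = 1.0×10^-14 / 1.6 × 10^-9 = 6.25 × 10^-6
Ka = [H+]²/(0.35 − [H+]) = 6.25 × 10^-6
Neglecting [H+] in the denominator: [H+] = √(6.25 × 10^-6 × 0.35) = 1.48 × 10^-3 M
([H+]/C₀ = 0.42% < 5%, so the approximation holds.)
pH = −log(1.48 × 10^-3) = 2.83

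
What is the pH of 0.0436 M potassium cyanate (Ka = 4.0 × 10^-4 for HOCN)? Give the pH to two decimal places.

pH = 8.02

OCN- is the conjugate base of the weak acid HOCN.
Kb = Kw/Ka = 1.0×10^-14 / 4.0 × 10^-4 = 2.50 × 10^-11
Kb = x²/(0.0436 − x) = 2.50 × 10^-11
Assume x ≪ 0.0436: x ≈ √(2.50 × 10^-11 × 0.0436) = 1.04 × 10^-6 M
Check: 0.0024% ionized — well under 5%, approximation valid.
pOH = −log(1.04 × 10^-6) = 5.98; pH = 14.00 − 5.98 = 8.02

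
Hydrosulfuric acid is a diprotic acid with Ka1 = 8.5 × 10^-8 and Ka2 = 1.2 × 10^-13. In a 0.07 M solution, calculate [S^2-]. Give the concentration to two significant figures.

First ionization gives [H+] ≈ [HS-] = 7.71 × 10^-5 M.
Second step: Ka2 = [H+][S^2-]/[HS-] ≈ [S^2-] (since [H+] ≈ [HS-]).
So [S^2-] ≈ Ka2.

1.2 × 10^-13 M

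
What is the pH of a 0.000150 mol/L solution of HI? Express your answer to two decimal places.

HI is a strong acid and dissociates completely, so [H+] = 0.000150 M.
pH = -log(0.00015) = 3.82

pH = 3.82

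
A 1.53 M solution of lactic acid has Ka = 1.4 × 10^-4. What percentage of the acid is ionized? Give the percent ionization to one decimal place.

CH3CH(OH)COOH ⇌ CH3CH(OH)COO- + H+; let x = [H+] at equilibrium.
x ≈ √(Ka·C₀) = √(1.4 × 10^-4 × 1.53) = 1.46 × 10^-2 M
Fraction ionized = 1.46 × 10^-2 / 1.53 = 0.0095 → 1.0%

1.0%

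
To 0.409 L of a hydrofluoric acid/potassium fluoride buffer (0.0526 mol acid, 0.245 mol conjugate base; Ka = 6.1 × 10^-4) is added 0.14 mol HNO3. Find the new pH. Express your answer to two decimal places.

After neutralization: n(HF) = 0.193 mol, n(F-) = 0.105 mol.
pKa = −log(6.1 × 10^-4) = 3.215
pH = pKa + log([A⁻]/[HA]) = 3.215 + log(0.105/0.193) = 3.215 -0.264

pH = 2.95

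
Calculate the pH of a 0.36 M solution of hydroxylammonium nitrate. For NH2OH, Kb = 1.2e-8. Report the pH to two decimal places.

NH3OH+ is the conjugate acid of the weak base NH2OH.
Ka = Kw/Kb = 1.0×10^-14 / 1.2 × 10^-8 = 8.33 × 10^-7
Let x = [H+] at equilibrium. Ka = x²/(0.36 − x).
Neglecting x in the denominator: x = √(8.33 × 10^-7 × 0.36) = 5.48 × 10^-4 M
pH = −log(5.48 × 10^-4) = 3.26

pH = 3.26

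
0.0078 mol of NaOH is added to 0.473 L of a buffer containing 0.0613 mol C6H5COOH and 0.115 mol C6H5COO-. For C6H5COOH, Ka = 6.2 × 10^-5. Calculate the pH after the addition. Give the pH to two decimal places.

OH- converts C6H5COOH to C6H5COO-: C6H5COOH → 0.0535 mol, C6H5COO- → 0.123 mol.
pKa = −log(6.2 × 10^-5) = 4.208
pH = pKa + log([A⁻]/[HA]) = 4.208 + log(0.123/0.0535) = 4.208 +0.362

pH = 4.57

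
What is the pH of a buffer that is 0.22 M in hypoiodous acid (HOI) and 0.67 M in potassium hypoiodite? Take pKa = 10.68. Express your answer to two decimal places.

Henderson–Hasselbalch: pH = pKa + log([OI-]/[HOI]) = 10.68 + log(0.67/0.22)
pH = 10.68 + (+0.484) = 11.16

pH = 11.16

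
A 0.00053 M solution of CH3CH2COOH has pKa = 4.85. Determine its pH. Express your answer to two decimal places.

pH = 4.10

CH3CH2COOH ⇌ CH3CH2COO- + H+
Ka = 10^(−4.85) = 1.41 × 10^-5
Ka = [H+]²/(0.00053 − [H+]) = 1.41 × 10^-5
The 5% rule fails; solving [H+]² + Ka·[H+] − Ka·C₀ = 0 exactly:
[H+] = [−1.41e-05 + √(1.41e-05² + 2.99e-08)]/2 = 7.97 × 10^-5 M
pH = −log(7.97 × 10^-5) = 4.10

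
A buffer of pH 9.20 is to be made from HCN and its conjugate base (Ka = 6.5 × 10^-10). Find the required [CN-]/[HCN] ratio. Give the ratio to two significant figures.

ratio = 1.0

pKa = -log(6.5 × 10^-10) = 9.187
pH = pKa + log(r) ⇒ log(r) = 9.20 − 9.187 = +0.013
r = [CN-]/[HCN] = 10^(+0.013) = 1.03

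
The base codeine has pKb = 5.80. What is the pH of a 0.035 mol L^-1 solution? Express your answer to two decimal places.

C18H21NO3 + H2O ⇌ C18H22NO3+ + OH-
Kb = 10^(−5.80) = 1.58 × 10^-6
From the ICE table, Kb = [OH-]²/(0.035 − [OH-]) = 1.58 × 10^-6.
Neglecting [OH-] in the denominator: [OH-] = √(1.58 × 10^-6 × 0.035) = 2.35 × 10^-4 M
Check: 0.67% ionized — well under 5%, approximation valid.
pOH = −log(2.35 × 10^-4) = 3.63; pH = 14.00 − 3.63 = 10.37

pH = 10.37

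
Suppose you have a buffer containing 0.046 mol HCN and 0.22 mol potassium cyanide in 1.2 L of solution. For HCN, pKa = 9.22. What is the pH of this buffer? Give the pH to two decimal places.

pH = 9.90

pH = pKa + log([A⁻]/[HA]) = 9.22 + log(0.22/0.046)
pH = 9.22 + (+0.680) = 9.90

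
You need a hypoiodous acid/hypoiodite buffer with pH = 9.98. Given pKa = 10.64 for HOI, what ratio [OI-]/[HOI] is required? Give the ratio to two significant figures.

pH = pKa + log(r) ⇒ log(r) = 9.98 − 10.64 = -0.66
r = [OI-]/[HOI] = 10^(-0.66) = 0.219

ratio = 0.22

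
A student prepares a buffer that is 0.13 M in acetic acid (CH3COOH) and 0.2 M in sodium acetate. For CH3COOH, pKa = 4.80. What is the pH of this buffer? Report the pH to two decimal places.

Using pH = pKa + log([base]/[acid]) with [base]/[acid] = 0.2/0.13:
pH = 4.80 + (+0.187) = 4.99

pH = 4.99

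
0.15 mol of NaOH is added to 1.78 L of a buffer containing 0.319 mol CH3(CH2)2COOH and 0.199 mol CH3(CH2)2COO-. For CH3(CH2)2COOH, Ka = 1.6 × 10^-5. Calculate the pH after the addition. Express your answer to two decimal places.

After neutralization: n(CH3(CH2)2COOH) = 0.169 mol, n(CH3(CH2)2COO-) = 0.349 mol.
pKa = −log(1.6 × 10^-5) = 4.796
pH = pKa + log([A⁻]/[HA]) = 4.796 + log(0.349/0.169) = 4.796 +0.315

pH = 5.11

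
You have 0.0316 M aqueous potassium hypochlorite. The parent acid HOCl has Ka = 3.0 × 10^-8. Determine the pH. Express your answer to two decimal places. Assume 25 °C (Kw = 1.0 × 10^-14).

pH = 10.01

OCl- is the conjugate base of the weak acid HOCl.
Kb = Kw/Ka = 1.0×10^-14 / 3.0 × 10^-8 = 3.33 × 10^-7
Kb = x²/(0.0316 − x) = 3.33 × 10^-7
Neglecting x in the denominator: x = √(3.33 × 10^-7 × 0.0316) = 1.03 × 10^-4 M
pOH = 3.99, so pH = 14.00 − pOH = 10.01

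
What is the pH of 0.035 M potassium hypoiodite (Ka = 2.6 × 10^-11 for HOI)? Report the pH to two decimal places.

pH = 11.54

OI- is the conjugate base of the weak acid HOI.
Kb = Kw/Ka = 1.0×10^-14 / 2.6 × 10^-11 = 3.85 × 10^-4
Kb = [OH-]²/(0.035 − [OH-]) = 3.85 × 10^-4
The 5% rule fails; solving [OH-]² + Kb·[OH-] − Kb·C₀ = 0 exactly:
[OH-] = [−0.000385 + √(0.000385² + 5.39e-05)]/2 = 3.48 × 10^-3 M
pOH = 2.46, so pH = 14.00 − pOH = 11.54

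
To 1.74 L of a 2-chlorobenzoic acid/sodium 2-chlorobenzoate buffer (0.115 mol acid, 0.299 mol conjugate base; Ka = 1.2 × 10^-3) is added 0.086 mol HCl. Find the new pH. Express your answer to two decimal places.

Added H+ converts ClC6H4COO- to ClC6H4COOH: ClC6H4COOH → 0.201 mol, ClC6H4COO- → 0.213 mol.
pKa = −log(1.2 × 10^-3) = 2.921
pH = pKa + log(n_ClC6H4COO-/n_ClC6H4COOH) = 2.921 + log(0.213/0.201) = 2.921 + (+0.025)

pH = 2.95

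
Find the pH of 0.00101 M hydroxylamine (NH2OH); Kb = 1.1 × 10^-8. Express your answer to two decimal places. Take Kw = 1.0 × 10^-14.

NH2OH + H2O ⇌ NH3OH+ + OH-
Kb = [OH-]²/(0.00101 − [OH-]) = 1.1 × 10^-8
Neglecting [OH-] in the denominator: [OH-] = √(1.1 × 10^-8 × 0.00101) = 3.33 × 10^-6 M
Check: 0.33% ionized — well under 5%, approximation valid.
pOH = 5.48, so pH = 14.00 − pOH = 8.52

pH = 8.52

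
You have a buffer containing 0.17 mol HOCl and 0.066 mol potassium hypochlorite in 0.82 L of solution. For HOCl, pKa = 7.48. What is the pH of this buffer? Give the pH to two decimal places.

pH = pKa + log([A⁻]/[HA]) = 7.48 + log(0.066/0.17)
pH = 7.48 + (-0.411) = 7.07

pH = 7.07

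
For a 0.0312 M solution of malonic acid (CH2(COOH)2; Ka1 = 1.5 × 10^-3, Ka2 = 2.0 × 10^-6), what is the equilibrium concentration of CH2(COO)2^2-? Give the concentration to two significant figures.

First ionization gives [H+] ≈ [CH2(COOH)COO-] = 6.13 × 10^-3 M.
Second step: Ka2 = [H+][CH2(COO)2^2-]/[CH2(COOH)COO-] ≈ [CH2(COO)2^2-] (since [H+] ≈ [CH2(COOH)COO-]).
So [CH2(COO)2^2-] ≈ Ka2.

2.0 × 10^-6 M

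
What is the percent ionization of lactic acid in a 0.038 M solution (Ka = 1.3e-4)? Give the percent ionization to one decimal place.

5.7%

CH3CH(OH)COOH ⇌ CH3CH(OH)COO- + H+; let x = [H+] at equilibrium.
Ka = x²/(C₀ − x); solving the quadratic gives x = 2.16 × 10^-3 M.
% ionization = x/C₀ × 100% = 2.16 × 10^-3/0.038 × 100% = 5.7%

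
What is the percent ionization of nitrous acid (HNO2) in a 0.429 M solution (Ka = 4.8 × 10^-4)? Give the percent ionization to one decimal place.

3.3%

HNO2 ⇌ NO2- + H+; let x = [H+] at equilibrium.
x ≈ √(Ka·C₀) = √(4.8 × 10^-4 × 0.429) = 1.43 × 10^-2 M
Fraction ionized = 1.43 × 10^-2 / 0.429 = 0.0333 → 3.3%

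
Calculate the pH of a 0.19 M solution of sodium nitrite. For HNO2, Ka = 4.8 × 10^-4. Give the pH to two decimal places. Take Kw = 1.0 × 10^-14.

pH = 8.30

NO2- is the conjugate base of the weak acid HNO2.
Kb = Kw/Ka = 1.0×10^-14 / 4.8 × 10^-4 = 2.08 × 10^-11
Kb = x²/(0.19 − x) = 2.08 × 10^-11
Neglecting x in the denominator: x = √(2.08 × 10^-11 × 0.19) = 1.99 × 10^-6 M
(x/C₀ = 0.001% < 5%, so the approximation holds.)
pOH = 5.70, so pH = 14.00 − pOH = 8.30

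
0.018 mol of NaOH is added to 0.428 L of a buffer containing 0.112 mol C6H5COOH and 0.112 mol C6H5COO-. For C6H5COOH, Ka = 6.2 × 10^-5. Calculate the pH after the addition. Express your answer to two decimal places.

OH- converts C6H5COOH to C6H5COO-: C6H5COOH → 0.094 mol, C6H5COO- → 0.13 mol.
pKa = −log(6.2 × 10^-5) = 4.208
pH = pKa + log(n_C6H5COO-/n_C6H5COOH) = 4.208 + log(0.13/0.094) = 4.208 + (+0.141)

pH = 4.35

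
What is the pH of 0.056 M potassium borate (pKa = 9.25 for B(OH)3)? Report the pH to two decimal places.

pH = 11.00

B(OH)4- is the conjugate base of the weak acid B(OH)3.
Ka = 10^(−9.25) = 5.62 × 10^-10
Kb = Kw/Ka = 1.0×10^-14 / 5.62 × 10^-10 = 1.78 × 10^-5
Kb = x²/(0.056 − x) = 1.78 × 10^-5
Since Kb ≪ C₀, x ≈ √(Kb·C₀) = 9.98 × 10^-4 M.
pOH = 3.00, so pH = 14.00 − pOH = 11.00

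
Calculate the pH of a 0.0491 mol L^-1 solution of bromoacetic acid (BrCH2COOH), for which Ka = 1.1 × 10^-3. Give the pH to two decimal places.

pH = 2.17

BrCH2COOH ⇌ BrCH2COO- + H+
From the ICE table, Ka = x²/(0.0491 − x) = 1.1 × 10^-3.
Here C₀/Ka ≈ 44.6, so the small-x approximation fails. Use the quadratic:
x = [−0.0011 + √(0.0011² + 0.000216)]/2 = 6.82 × 10^-3 M
pH = −log[H+] = −log(6.82 × 10^-3) = 2.17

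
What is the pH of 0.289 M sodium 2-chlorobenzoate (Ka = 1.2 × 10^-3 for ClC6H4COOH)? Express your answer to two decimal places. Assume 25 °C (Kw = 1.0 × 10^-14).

ClC6H4COO- is the conjugate base of the weak acid ClC6H4COOH.
Kb = Kw/Ka = 1.0×10^-14 / 1.2 × 10^-3 = 8.33 × 10^-12
Let x = [OH-] at equilibrium. Kb = x²/(0.289 − x).
Assume x ≪ 0.289: x ≈ √(8.33 × 10^-12 × 0.289) = 1.55 × 10^-6 M
(x/C₀ = 0.00054% < 5%, so the approximation holds.)
pOH = 5.81, so pH = 14.00 − pOH = 8.19

pH = 8.19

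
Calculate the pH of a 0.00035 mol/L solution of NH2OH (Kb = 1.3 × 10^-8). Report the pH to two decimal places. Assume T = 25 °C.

NH2OH + H2O ⇌ NH3OH+ + OH-
From the ICE table, Kb = [OH-]²/(0.00035 − [OH-]) = 1.3 × 10^-8.
Neglecting [OH-] in the denominator: [OH-] = √(1.3 × 10^-8 × 0.00035) = 2.13 × 10^-6 M
Check: 0.61% ionized — well under 5%, approximation valid.
pOH = −log(2.13 × 10^-6) = 5.67; pH = 14.00 − 5.67 = 8.33

pH = 8.33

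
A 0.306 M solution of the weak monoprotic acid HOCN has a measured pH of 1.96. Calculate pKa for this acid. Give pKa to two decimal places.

[H+] = 10^(-1.96) = 1.10 × 10^-2 M
At equilibrium [HA] = 0.306 − 1.10 × 10^-2 = 2.95 × 10^-1 M
Ka = [H+][A-]/[HA] = (1.10 × 10^-2)² / 2.95 × 10^-1 = 4.10 × 10^-4
pKa = -log(4.10 × 10^-4) = 3.39

pKa = 3.39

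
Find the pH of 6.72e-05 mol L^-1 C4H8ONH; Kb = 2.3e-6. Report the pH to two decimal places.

C4H8ONH + H2O ⇌ C4H8ONH2+ + OH-
Let x = [OH-] at equilibrium. Kb = x²/(6.72e-05 − x).
x is not negligible relative to C₀; solve x² + 2.3e-06·x − 1.55e-10 = 0.
x = (−Kb + √(Kb² + 4·Kb·C₀))/2 = 1.13 × 10^-5 M
pOH = 4.95, so pH = 14.00 − pOH = 9.05

pH = 9.05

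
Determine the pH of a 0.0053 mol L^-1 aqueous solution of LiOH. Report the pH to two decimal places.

pH = 11.72

LiOH is a strong base; [OH-] = 0.0053 M.
pOH = -log(0.0053) = 2.28
pH = 14.00 - 2.28 = 11.72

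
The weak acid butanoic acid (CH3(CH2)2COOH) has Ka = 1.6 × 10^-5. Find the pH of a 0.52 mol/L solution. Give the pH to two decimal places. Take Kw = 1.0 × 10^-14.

CH3(CH2)2COOH ⇌ CH3(CH2)2COO- + H+
Ka = x²/(0.52 − x) = 1.6 × 10^-5
Assume x ≪ 0.52: x ≈ √(1.6 × 10^-5 × 0.52) = 2.88 × 10^-3 M
pH = −log[H+] = −log(2.88 × 10^-3) = 2.54

pH = 2.54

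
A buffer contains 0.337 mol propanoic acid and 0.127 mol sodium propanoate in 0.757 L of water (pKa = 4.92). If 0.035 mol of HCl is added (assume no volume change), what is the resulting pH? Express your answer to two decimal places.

pH = 4.31

After neutralization: n(CH3CH2COOH) = 0.372 mol, n(CH3CH2COO-) = 0.092 mol.
Henderson–Hasselbalch with mole ratio 0.092/0.372: pH = 4.92 + (-0.607)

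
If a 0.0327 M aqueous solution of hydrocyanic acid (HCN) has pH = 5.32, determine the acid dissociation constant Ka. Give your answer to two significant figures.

[H+] = 10^(-5.32) = 4.79 × 10^-6 M
At equilibrium [HA] = 0.0327 − 4.79 × 10^-6 = 3.27 × 10^-2 M
Ka = [H+][A-]/[HA] = (4.79 × 10^-6)² / 3.27 × 10^-2 = 7.0 × 10^-10

Ka = 7.0 × 10^-10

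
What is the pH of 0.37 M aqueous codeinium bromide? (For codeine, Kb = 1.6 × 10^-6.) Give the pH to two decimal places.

pH = 4.32

C18H22NO3+ is the conjugate acid of the weak base C18H21NO3.
Ka = Kw/Kb = 1.0×10^-14 / 1.6 × 10^-6 = 6.25 × 10^-9
Ka = x²/(0.37 − x) = 6.25 × 10^-9
Assume x ≪ 0.37: x ≈ √(6.25 × 10^-9 × 0.37) = 4.81 × 10^-5 M
pH = −log(4.81 × 10^-5) = 4.32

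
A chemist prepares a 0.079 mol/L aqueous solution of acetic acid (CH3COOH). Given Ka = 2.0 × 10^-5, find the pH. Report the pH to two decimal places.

CH3COOH ⇌ CH3COO- + H+
Ka = [H+]²/(0.079 − [H+]) = 2.0 × 10^-5
Neglecting [H+] in the denominator: [H+] = √(2.0 × 10^-5 × 0.079) = 1.26 × 10^-3 M
pH = −log(1.26 × 10^-3) = 2.90

pH = 2.90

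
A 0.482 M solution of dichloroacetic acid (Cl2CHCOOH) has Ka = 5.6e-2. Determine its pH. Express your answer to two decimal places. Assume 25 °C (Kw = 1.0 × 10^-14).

pH = 0.86

Cl2CHCOOH ⇌ Cl2CHCOO- + H+
From the ICE table, Ka = x²/(0.482 − x) = 5.6 × 10^-2.
x is not negligible relative to C₀; solve x² + 0.056·x − 0.027 = 0.
x = [−0.056 + √(0.056² + 0.108)]/2 = 1.39 × 10^-1 M
pH = −log[H+] = −log(1.39 × 10^-1) = 0.86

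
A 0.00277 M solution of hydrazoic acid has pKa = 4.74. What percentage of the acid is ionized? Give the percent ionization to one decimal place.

HN3 ⇌ N3- + H+; let x = [H+] at equilibrium.
Ka = 10^(−4.74) = 1.82 × 10^-5
Ka = x²/(C₀ − x); solving the quadratic gives x = 2.16 × 10^-4 M.
% ionization = x/C₀ × 100% = 2.16 × 10^-4/0.00277 × 100% = 7.8%

7.8%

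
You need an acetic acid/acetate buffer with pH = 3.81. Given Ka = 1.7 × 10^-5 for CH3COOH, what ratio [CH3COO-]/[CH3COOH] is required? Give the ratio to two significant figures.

pKa = -log(1.7 × 10^-5) = 4.770
pH = pKa + log(r) ⇒ log(r) = 3.81 − 4.770 = -0.960
r = [CH3COO-]/[CH3COOH] = 10^(-0.960) = 0.11

ratio = 0.11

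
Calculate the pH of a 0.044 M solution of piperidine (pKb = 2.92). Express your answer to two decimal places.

C5H10NH + H2O ⇌ C5H10NH2+ + OH-
Kb = 10^(−2.92) = 1.20 × 10^-3
Let x = [OH-] at equilibrium. Kb = x²/(0.044 − x).
x is not negligible relative to C₀; solve x² + 0.0012·x − 5.28e-05 = 0.
x = (−Kb + √(Kb² + 4·Kb·C₀))/2 = 6.69 × 10^-3 M
pOH = 2.17, so pH = 14.00 − pOH = 11.83

pH = 11.83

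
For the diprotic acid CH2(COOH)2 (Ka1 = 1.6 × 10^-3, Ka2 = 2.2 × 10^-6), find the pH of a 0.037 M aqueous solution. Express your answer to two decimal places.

Ka1 ≫ Ka2, so treat the first dissociation as the only significant source of H+.
Ka1 = x²/(0.037 − x) = 1.6 × 10^-3
Solving the quadratic: x = (−Ka1 + √(Ka1² + 4·Ka1·C₀))/2 = 6.94 × 10^-3 M
pH = −log(6.94 × 10^-3) = 2.16

pH = 2.16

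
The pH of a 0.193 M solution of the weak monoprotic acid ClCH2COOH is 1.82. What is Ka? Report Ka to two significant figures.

[H+] = 10^(-1.82) = 1.51 × 10^-2 M
At equilibrium [HA] = 0.193 − 1.51 × 10^-2 = 1.78 × 10^-1 M
Ka = [H+][A-]/[HA] = (1.51 × 10^-2)² / 1.78 × 10^-1 = 1.3 × 10^-3

Ka = 1.3 × 10^-3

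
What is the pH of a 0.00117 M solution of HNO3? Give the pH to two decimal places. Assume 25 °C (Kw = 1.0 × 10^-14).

HNO3 is a strong acid and dissociates completely, so [H+] = 0.00117 M.
pH = -log(0.00117) = 2.93

pH = 2.93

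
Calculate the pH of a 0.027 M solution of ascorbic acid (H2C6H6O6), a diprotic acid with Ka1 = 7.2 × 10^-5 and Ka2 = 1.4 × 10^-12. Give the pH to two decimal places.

Ka1 ≫ Ka2, so treat the first dissociation as the only significant source of H+.
Ka1 = x²/(0.027 − x) = 7.2 × 10^-5
Solving the quadratic: x = (−Ka1 + √(Ka1² + 4·Ka1·C₀))/2 = 1.36 × 10^-3 M
pH = −log(1.36 × 10^-3) = 2.87

pH = 2.87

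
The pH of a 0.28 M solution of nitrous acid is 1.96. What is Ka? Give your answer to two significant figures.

[H+] = 10^(-1.96) = 1.10 × 10^-2 M
At equilibrium [HA] = 0.28 − 1.10 × 10^-2 = 2.69 × 10^-1 M
Ka = [H+][A-]/[HA] = (1.10 × 10^-2)² / 2.69 × 10^-1 = 4.5 × 10^-4

Ka = 4.5 × 10^-4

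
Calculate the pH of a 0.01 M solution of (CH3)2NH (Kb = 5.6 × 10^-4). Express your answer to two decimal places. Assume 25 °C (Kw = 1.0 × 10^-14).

(CH3)2NH + H2O ⇌ (CH3)2NH2+ + OH-
From the ICE table, Kb = [OH-]²/(0.01 − [OH-]) = 5.6 × 10^-4.
Here C₀/Kb ≈ 17.9, so the small-[OH-] approximation fails. Use the quadratic:
[OH-] = (−Kb + √(Kb² + 4·Kb·C₀))/2 = 2.10 × 10^-3 M
pOH = 2.68, so pH = 14.00 − pOH = 11.32

pH = 11.32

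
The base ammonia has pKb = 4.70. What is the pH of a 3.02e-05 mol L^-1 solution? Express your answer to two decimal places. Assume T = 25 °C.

NH3 + H2O ⇌ NH4+ + OH-
Kb = 10^(−4.70) = 2.00 × 10^-5
From the ICE table, Kb = [OH-]²/(3.02e-05 − [OH-]) = 2.00 × 10^-5.
Here C₀/Kb ≈ 1.51, so the small-[OH-] approximation fails. Use the quadratic:
[OH-] = (−Kb + √(Kb² + 4·Kb·C₀))/2 = 1.65 × 10^-5 M
pOH = 4.78, so pH = 14.00 − pOH = 9.22

pH = 9.22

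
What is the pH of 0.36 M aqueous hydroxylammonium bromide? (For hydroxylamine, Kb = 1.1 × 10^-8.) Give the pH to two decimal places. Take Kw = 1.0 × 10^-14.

pH = 3.24

NH3OH+ is the conjugate acid of the weak base NH2OH.
Ka = Kw/Kb = 1.0×10^-14 / 1.1 × 10^-8 = 9.09 × 10^-7
Ka = [H+]²/(0.36 − [H+]) = 9.09 × 10^-7
Neglecting [H+] in the denominator: [H+] = √(9.09 × 10^-7 × 0.36) = 5.72 × 10^-4 M
pH = −log(5.72 × 10^-4) = 3.24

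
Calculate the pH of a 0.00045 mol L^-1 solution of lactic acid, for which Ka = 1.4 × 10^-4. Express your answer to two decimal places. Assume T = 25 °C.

pH = 3.72

CH3CH(OH)COOH ⇌ CH3CH(OH)COO- + H+
Ka = [H+]²/(0.00045 − [H+]) = 1.4 × 10^-4
Here C₀/Ka ≈ 3.21, so the small-[H+] approximation fails. Use the quadratic:
[H+] = (−Ka + √(Ka² + 4·Ka·C₀))/2 = 1.91 × 10^-4 M
pH = −log(1.91 × 10^-4) = 3.72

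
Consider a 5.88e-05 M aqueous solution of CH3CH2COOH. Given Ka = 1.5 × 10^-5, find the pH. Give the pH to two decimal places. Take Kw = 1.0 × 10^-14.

pH = 4.64

CH3CH2COOH ⇌ CH3CH2COO- + H+
From the ICE table, Ka = x²/(5.88e-05 − x) = 1.5 × 10^-5.
The 5% rule fails; solving x² + Ka·x − Ka·C₀ = 0 exactly:
x = (−Ka + √(Ka² + 4·Ka·C₀))/2 = 2.31 × 10^-5 M
pH = −log[H+] = −log(2.31 × 10^-5) = 4.64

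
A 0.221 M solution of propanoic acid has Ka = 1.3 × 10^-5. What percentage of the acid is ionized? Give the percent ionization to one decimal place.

0.8%

CH3CH2COOH ⇌ CH3CH2COO- + H+; let x = [H+] at equilibrium.
x ≈ √(Ka·C₀) = √(1.3 × 10^-5 × 0.221) = 1.69 × 10^-3 M
% ionization = x/C₀ × 100% = 1.69 × 10^-3/0.221 × 100% = 0.8%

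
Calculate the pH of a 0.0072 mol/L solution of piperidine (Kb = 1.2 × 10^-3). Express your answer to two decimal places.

C5H10NH + H2O ⇌ C5H10NH2+ + OH-
Kb = x²/(0.0072 − x) = 1.2 × 10^-3
Here C₀/Kb ≈ 6, so the small-x approximation fails. Use the quadratic:
x = (−Kb + √(Kb² + 4·Kb·C₀))/2 = 2.40 × 10^-3 M
pOH = 2.62, so pH = 14.00 − pOH = 11.38

pH = 11.38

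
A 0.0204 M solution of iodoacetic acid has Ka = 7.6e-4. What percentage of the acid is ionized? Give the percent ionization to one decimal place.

ICH2COOH ⇌ ICH2COO- + H+; let x = [H+] at equilibrium.
Solve x² + 0.00076x − 1.55e-05 = 0 → x = 3.58 × 10^-3 M
% ionization = x/C₀ × 100% = 3.58 × 10^-3/0.0204 × 100% = 17.5%

17.5%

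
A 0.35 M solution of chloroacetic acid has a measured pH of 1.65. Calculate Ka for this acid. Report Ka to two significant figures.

[H+] = 10^(-1.65) = 2.24 × 10^-2 M
At equilibrium [HA] = 0.35 − 2.24 × 10^-2 = 3.28 × 10^-1 M
Ka = [H+][A-]/[HA] = (2.24 × 10^-2)² / 3.28 × 10^-1 = 1.5 × 10^-3

Ka = 1.5 × 10^-3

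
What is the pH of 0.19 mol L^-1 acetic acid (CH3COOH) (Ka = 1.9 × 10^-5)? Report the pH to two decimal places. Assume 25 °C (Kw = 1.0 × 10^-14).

CH3COOH ⇌ CH3COO- + H+
Ka = x²/(0.19 − x) = 1.9 × 10^-5
Assume x ≪ 0.19: x ≈ √(1.9 × 10^-5 × 0.19) = 1.90 × 10^-3 M
Check: 1% ionized — well under 5%, approximation valid.
pH = −log[H+] = −log(1.90 × 10^-3) = 2.72

pH = 2.72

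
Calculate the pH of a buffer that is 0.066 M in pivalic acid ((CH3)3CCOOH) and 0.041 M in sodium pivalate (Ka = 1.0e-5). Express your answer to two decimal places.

pH = 4.79

pKa = −log(1.0 × 10^-5) = 5.000
Using pH = pKa + log([base]/[acid]) with [base]/[acid] = 0.041/0.066:
pH = 5.000 + (-0.207) = 4.79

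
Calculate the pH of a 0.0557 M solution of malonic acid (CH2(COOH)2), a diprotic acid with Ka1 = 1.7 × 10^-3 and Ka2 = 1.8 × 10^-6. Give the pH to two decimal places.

pH = 2.05

Ka1 ≫ Ka2, so treat the first dissociation as the only significant source of H+.
Ka1 = x²/(0.0557 − x) = 1.7 × 10^-3
Solving the quadratic: x = (−Ka1 + √(Ka1² + 4·Ka1·C₀))/2 = 8.92 × 10^-3 M
pH = −log(8.92 × 10^-3) = 2.05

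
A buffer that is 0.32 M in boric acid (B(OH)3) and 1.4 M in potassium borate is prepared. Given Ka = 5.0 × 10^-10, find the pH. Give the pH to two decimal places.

pH = 9.94

pKa = −log(5.0 × 10^-10) = 9.301
pH = pKa + log([A⁻]/[HA]) = 9.301 + log(1.4/0.32)
pH = 9.301 + (+0.641) = 9.94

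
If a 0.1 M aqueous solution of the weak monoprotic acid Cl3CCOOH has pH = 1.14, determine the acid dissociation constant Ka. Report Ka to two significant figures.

Ka = 1.9 × 10^-1

[H+] = 10^(-1.14) = 7.24 × 10^-2 M
At equilibrium [HA] = 0.1 − 7.24 × 10^-2 = 2.76 × 10^-2 M
Ka = [H+][A-]/[HA] = (7.24 × 10^-2)² / 2.76 × 10^-2 = 1.9 × 10^-1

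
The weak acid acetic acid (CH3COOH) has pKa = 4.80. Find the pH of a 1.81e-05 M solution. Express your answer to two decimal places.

pH = 4.97

CH3COOH ⇌ CH3COO- + H+
Ka = 10^(−4.80) = 1.58 × 10^-5
Ka = x²/(1.81e-05 − x) = 1.58 × 10^-5
x is not negligible relative to C₀; solve x² + 1.58e-05·x − 2.86e-10 = 0.
x = (−Ka + √(Ka² + 4·Ka·C₀))/2 = 1.08 × 10^-5 M
pH = −log[H+] = −log(1.08 × 10^-5) = 4.97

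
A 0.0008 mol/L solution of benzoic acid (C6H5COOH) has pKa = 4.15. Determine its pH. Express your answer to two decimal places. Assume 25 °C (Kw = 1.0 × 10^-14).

pH = 3.69

C6H5COOH ⇌ C6H5COO- + H+
Ka = 10^(−4.15) = 7.08 × 10^-5
Ka = [H+]²/(0.0008 − [H+]) = 7.08 × 10^-5
The 5% rule fails; solving [H+]² + Ka·[H+] − Ka·C₀ = 0 exactly:
[H+] = [−7.08e-05 + √(7.08e-05² + 2.27e-07)]/2 = 2.05 × 10^-4 M
pH = −log[H+] = −log(2.05 × 10^-4) = 3.69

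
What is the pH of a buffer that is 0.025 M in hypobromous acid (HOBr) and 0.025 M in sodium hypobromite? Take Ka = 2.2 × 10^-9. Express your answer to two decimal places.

pH = 8.66

pKa = −log(2.2 × 10^-9) = 8.658
Using pH = pKa + log([base]/[acid]) with [base]/[acid] = 0.025/0.025:
pH = 8.658 + (+0.000) = 8.66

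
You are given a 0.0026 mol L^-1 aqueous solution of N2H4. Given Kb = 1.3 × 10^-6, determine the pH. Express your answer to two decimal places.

N2H4 + H2O ⇌ N2H5+ + OH-
From the ICE table, Kb = [OH-]²/(0.0026 − [OH-]) = 1.3 × 10^-6.
Assume [OH-] ≪ 0.0026: [OH-] ≈ √(1.3 × 10^-6 × 0.0026) = 5.81 × 10^-5 M
([OH-]/C₀ = 2.2% < 5%, so the approximation holds.)
pOH = −log(5.81 × 10^-5) = 4.24; pH = 14.00 − 4.24 = 9.76

pH = 9.76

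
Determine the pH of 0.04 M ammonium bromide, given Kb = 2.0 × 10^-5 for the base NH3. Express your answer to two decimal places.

pH = 5.35

NH4+ is the conjugate acid of the weak base NH3.
Ka = Kw/Kb = 1.0×10^-14 / 2.0 × 10^-5 = 5.00 × 10^-10
Ka = [H+]²/(0.04 − [H+]) = 5.00 × 10^-10
Since Ka ≪ C₀, [H+] ≈ √(Ka·C₀) = 4.47 × 10^-6 M.
pH = −log[H+] = −log(4.47 × 10^-6) = 5.35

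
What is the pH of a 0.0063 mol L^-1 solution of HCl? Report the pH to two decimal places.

HCl is a strong acid and dissociates completely, so [H+] = 0.0063 M.
pH = -log(0.0063) = 2.20

pH = 2.20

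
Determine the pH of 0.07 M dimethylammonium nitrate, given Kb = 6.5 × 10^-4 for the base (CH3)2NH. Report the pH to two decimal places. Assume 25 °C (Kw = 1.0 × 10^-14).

pH = 5.98

(CH3)2NH2+ is the conjugate acid of the weak base (CH3)2NH.
Ka = Kw/Kb = 1.0×10^-14 / 6.5 × 10^-4 = 1.54 × 10^-11
Ka = [H+]²/(0.07 − [H+]) = 1.54 × 10^-11
Neglecting [H+] in the denominator: [H+] = √(1.54 × 10^-11 × 0.07) = 1.04 × 10^-6 M
pH = −log[H+] = −log(1.04 × 10^-6) = 5.98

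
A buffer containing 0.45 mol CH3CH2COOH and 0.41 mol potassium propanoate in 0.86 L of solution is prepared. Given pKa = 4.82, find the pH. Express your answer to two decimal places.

pH = 4.78

Using pH = pKa + log([base]/[acid]) with [base]/[acid] = 0.41/0.45:
pH = 4.82 + (-0.040) = 4.78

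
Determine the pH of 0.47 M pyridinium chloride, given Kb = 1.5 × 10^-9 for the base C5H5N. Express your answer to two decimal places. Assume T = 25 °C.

pH = 2.75

C5H5NH+ is the conjugate acid of the weak base C5H5N.
Ka = Kw/Kb = 1.0×10^-14 / 1.5 × 10^-9 = 6.67 × 10^-6
From the ICE table, Ka = [H+]²/(0.47 − [H+]) = 6.67 × 10^-6.
Neglecting [H+] in the denominator: [H+] = √(6.67 × 10^-6 × 0.47) = 1.77 × 10^-3 M
Check: 0.38% ionized — well under 5%, approximation valid.
pH = −log(1.77 × 10^-3) = 2.75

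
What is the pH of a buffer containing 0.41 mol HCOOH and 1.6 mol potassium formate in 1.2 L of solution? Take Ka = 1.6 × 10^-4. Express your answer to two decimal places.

pKa = −log(1.6 × 10^-4) = 3.796
Henderson–Hasselbalch: pH = pKa + log([HCOO-]/[HCOOH]) = 3.796 + log(1.6/0.41)
pH = 3.796 + (+0.591) = 4.39

pH = 4.39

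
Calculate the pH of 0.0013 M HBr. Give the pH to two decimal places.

HBr is a strong acid and dissociates completely, so [H+] = 0.0013 M.
pH = -log(0.0013) = 2.89

pH = 2.89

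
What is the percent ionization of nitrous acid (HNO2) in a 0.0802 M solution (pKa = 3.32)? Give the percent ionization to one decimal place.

HNO2 ⇌ NO2- + H+; let x = [H+] at equilibrium.
Ka = 10^(−3.32) = 4.79 × 10^-4
Solve x² + 0.000479x − 3.84e-05 = 0 → x = 5.96 × 10^-3 M
% ionization = x/C₀ × 100% = 5.96 × 10^-3/0.0802 × 100% = 7.4%

7.4%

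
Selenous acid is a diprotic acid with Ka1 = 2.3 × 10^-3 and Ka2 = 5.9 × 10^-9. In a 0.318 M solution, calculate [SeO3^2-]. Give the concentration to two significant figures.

5.9 × 10^-9 M

First ionization gives [H+] ≈ [HSeO3-] = 2.59 × 10^-2 M.
Second step: Ka2 = [H+][SeO3^2-]/[HSeO3-] ≈ [SeO3^2-] (since [H+] ≈ [HSeO3-]).
So [SeO3^2-] ≈ Ka2.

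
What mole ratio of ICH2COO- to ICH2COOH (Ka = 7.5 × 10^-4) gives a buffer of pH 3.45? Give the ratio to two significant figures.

ratio = 2.1

pKa = -log(7.5 × 10^-4) = 3.125
pH = pKa + log(r) ⇒ log(r) = 3.45 − 3.125 = +0.325
r = [ICH2COO-]/[ICH2COOH] = 10^(+0.325) = 2.11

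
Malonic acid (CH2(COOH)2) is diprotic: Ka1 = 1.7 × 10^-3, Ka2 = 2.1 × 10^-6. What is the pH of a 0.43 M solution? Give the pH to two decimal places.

Since Ka1 ≫ Ka2, the first ionization dominates [H+].
Ka1 = x²/(0.43 − x) = 1.7 × 10^-3
Solving the quadratic: x = (−Ka1 + √(Ka1² + 4·Ka1·C₀))/2 = 2.62 × 10^-2 M
pH = −log(2.62 × 10^-2) = 1.58

pH = 1.58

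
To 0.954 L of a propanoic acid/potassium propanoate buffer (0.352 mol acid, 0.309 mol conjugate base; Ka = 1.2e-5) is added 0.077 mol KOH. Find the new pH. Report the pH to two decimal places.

After neutralization: n(CH3CH2COOH) = 0.275 mol, n(CH3CH2COO-) = 0.386 mol.
pKa = −log(1.2 × 10^-5) = 4.921
pH = pKa + log([A⁻]/[HA]) = 4.921 + log(0.386/0.275) = 4.921 +0.147

pH = 5.07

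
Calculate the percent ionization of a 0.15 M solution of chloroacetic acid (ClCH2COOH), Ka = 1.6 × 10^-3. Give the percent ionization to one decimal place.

9.8%

ClCH2COOH ⇌ ClCH2COO- + H+; let x = [H+] at equilibrium.
Solve x² + 0.0016x − 0.00024 = 0 → x = 1.47 × 10^-2 M
% ionization = x/C₀ × 100% = 1.47 × 10^-2/0.15 × 100% = 9.8%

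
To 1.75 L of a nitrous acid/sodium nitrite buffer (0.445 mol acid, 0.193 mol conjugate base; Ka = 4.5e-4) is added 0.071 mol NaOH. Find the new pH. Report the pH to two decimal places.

pH = 3.20

After neutralization: n(HNO2) = 0.374 mol, n(NO2-) = 0.264 mol.
pKa = −log(4.5 × 10^-4) = 3.347
pH = pKa + log(n_NO2-/n_HNO2) = 3.347 + log(0.264/0.374) = 3.347 + (-0.151)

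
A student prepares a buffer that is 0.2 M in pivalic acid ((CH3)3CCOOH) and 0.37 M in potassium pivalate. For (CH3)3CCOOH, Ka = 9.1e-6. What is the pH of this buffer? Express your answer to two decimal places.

pH = 5.31

pKa = −log(9.1 × 10^-6) = 5.041
Henderson–Hasselbalch: pH = pKa + log([(CH3)3CCOO-]/[(CH3)3CCOOH]) = 5.041 + log(0.37/0.2)
pH = 5.041 + (+0.267) = 5.31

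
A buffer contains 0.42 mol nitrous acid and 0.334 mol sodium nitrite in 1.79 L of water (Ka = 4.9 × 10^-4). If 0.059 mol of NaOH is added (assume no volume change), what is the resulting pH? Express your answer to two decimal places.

After neutralization: n(HNO2) = 0.361 mol, n(NO2-) = 0.393 mol.
pKa = −log(4.9 × 10^-4) = 3.310
Henderson–Hasselbalch with mole ratio 0.393/0.361: pH = 3.310 + (+0.037)

pH = 3.35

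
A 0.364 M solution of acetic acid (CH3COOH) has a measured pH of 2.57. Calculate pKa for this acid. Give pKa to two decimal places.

[H+] = 10^(-2.57) = 2.69 × 10^-3 M
At equilibrium [HA] = 0.364 − 2.69 × 10^-3 = 3.61 × 10^-1 M
Ka = [H+][A-]/[HA] = (2.69 × 10^-3)² / 3.61 × 10^-1 = 2.00 × 10^-5
pKa = -log(2.00 × 10^-5) = 4.70

pKa = 4.70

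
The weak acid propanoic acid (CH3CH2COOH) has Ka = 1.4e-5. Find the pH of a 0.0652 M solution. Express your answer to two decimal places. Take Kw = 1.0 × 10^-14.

CH3CH2COOH ⇌ CH3CH2COO- + H+
From the ICE table, Ka = [H+]²/(0.0652 − [H+]) = 1.4 × 10^-5.
Neglecting [H+] in the denominator: [H+] = √(1.4 × 10^-5 × 0.0652) = 9.55 × 10^-4 M
([H+]/C₀ = 1.5% < 5%, so the approximation holds.)
pH = −log[H+] = −log(9.55 × 10^-4) = 3.02

pH = 3.02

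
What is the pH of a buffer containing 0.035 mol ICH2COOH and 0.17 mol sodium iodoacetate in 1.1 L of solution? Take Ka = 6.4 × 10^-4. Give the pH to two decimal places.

pH = 3.88

pKa = −log(6.4 × 10^-4) = 3.194
pH = pKa + log([A⁻]/[HA]) = 3.194 + log(0.17/0.035)
pH = 3.194 + (+0.686) = 3.88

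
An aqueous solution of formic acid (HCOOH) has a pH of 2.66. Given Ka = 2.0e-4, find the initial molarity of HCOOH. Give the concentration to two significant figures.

C₀ = 2.6 × 10^-2 M

[H+] = 10^(-2.66) = 2.19 × 10^-3 M = x
Ka = x²/(C₀ − x) ⇒ C₀ = x + x²/Ka
C₀ = 2.19 × 10^-3 + (2.19 × 10^-3)²/(2.0 × 10^-4) = 2.62 × 10^-2 M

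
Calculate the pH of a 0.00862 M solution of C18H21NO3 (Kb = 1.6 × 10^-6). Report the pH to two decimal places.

pH = 10.07

C18H21NO3 + H2O ⇌ C18H22NO3+ + OH-
Kb = x²/(0.00862 − x) = 1.6 × 10^-6
Neglecting x in the denominator: x = √(1.6 × 10^-6 × 0.00862) = 1.17 × 10^-4 M
(x/C₀ = 1.4% < 5%, so the approximation holds.)
pOH = −log(1.17 × 10^-4) = 3.93; pH = 14.00 − 3.93 = 10.07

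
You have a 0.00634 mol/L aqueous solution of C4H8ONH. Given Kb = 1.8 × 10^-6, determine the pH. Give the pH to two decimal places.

C4H8ONH + H2O ⇌ C4H8ONH2+ + OH-
Kb = [OH-]²/(0.00634 − [OH-]) = 1.8 × 10^-6
Since Kb ≪ C₀, [OH-] ≈ √(Kb·C₀) = 1.07 × 10^-4 M.
([OH-]/C₀ = 1.7% < 5%, so the approximation holds.)
pOH = −log(1.07 × 10^-4) = 3.97; pH = 14.00 − 3.97 = 10.03

pH = 10.03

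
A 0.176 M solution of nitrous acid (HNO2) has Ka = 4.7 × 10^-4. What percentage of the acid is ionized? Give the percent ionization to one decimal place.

HNO2 ⇌ NO2- + H+; let x = [H+] at equilibrium.
Solve x² + 0.00047x − 8.27e-05 = 0 → x = 8.86 × 10^-3 M
Fraction ionized = 8.86 × 10^-3 / 0.176 = 0.0503 → 5.0%

5.0%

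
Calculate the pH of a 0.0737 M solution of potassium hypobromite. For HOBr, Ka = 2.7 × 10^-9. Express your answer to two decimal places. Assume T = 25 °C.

pH = 10.72

OBr- is the conjugate base of the weak acid HOBr.
Kb = Kw/Ka = 1.0×10^-14 / 2.7 × 10^-9 = 3.70 × 10^-6
Kb = x²/(0.0737 − x) = 3.70 × 10^-6
Since Kb ≪ C₀, x ≈ √(Kb·C₀) = 5.22 × 10^-4 M.
pOH = −log(5.22 × 10^-4) = 3.28; pH = 14.00 − 3.28 = 10.72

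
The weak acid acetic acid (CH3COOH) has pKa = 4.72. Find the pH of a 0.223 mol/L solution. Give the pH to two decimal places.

CH3COOH ⇌ CH3COO- + H+
Ka = 10^(−4.72) = 1.91 × 10^-5
From the ICE table, Ka = [H+]²/(0.223 − [H+]) = 1.91 × 10^-5.
Assume [H+] ≪ 0.223: [H+] ≈ √(1.91 × 10^-5 × 0.223) = 2.06 × 10^-3 M
Check: 0.93% ionized — well under 5%, approximation valid.
pH = −log[H+] = −log(2.06 × 10^-3) = 2.69

pH = 2.69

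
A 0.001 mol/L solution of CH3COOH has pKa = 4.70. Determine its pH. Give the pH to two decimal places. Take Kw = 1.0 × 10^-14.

CH3COOH ⇌ CH3COO- + H+
Ka = 10^(−4.70) = 2.00 × 10^-5
From the ICE table, Ka = x²/(0.001 − x) = 2.00 × 10^-5.
x is not negligible relative to C₀; solve x² + 2e-05·x − 2e-08 = 0.
x = [−2e-05 + √(2e-05² + 8e-08)]/2 = 1.32 × 10^-4 M
pH = −log[H+] = −log(1.32 × 10^-4) = 3.88

pH = 3.88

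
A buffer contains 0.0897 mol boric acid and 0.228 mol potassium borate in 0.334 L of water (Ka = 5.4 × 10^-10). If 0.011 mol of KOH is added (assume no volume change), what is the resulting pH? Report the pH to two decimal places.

pH = 9.75

OH- converts B(OH)3 to B(OH)4-: B(OH)3 → 0.0787 mol, B(OH)4- → 0.239 mol.
pKa = −log(5.4 × 10^-10) = 9.268
pH = pKa + log([A⁻]/[HA]) = 9.268 + log(0.239/0.0787) = 9.268 +0.482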